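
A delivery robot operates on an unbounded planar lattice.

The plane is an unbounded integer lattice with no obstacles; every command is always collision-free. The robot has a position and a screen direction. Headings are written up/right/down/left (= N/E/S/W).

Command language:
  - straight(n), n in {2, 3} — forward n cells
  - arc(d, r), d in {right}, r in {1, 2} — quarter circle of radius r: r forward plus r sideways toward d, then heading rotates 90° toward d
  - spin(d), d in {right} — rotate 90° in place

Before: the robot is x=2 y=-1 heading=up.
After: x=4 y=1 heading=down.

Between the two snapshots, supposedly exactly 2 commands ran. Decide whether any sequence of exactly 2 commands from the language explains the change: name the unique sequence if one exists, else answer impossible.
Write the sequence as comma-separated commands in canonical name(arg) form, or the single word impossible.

key: position moved to (4,1) AND the heading swung to S — translation plus rotation needed
from: x=2 y=-1 heading=up
t=1 arc(right, 2) ⇒ x=4 y=1 heading=right
t=2 spin(right) ⇒ x=4 y=1 heading=down
no other 2-command option fits: unique.

arc(right, 2), spin(right)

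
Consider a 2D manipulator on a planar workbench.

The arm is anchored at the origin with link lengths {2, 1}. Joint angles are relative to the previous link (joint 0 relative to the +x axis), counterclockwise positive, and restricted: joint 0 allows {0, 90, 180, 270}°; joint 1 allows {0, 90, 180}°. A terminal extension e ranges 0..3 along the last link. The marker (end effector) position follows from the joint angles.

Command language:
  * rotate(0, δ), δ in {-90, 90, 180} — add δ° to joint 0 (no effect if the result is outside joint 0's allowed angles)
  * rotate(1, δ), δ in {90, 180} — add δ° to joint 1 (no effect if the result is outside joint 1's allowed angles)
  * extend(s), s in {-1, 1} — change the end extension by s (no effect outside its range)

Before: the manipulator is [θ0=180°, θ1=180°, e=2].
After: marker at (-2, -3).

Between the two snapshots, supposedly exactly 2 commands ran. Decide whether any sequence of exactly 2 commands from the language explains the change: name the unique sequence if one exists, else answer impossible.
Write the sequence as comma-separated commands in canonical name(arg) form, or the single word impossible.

key: order matters: swapping rotate(1, 180) and rotate(1, 90) lands elsewhere
start: [θ0=180°, θ1=180°, e=2]
[1] after rotate(1, 180): [θ0=180°, θ1=0°, e=2]
[2] after rotate(1, 90): [θ0=180°, θ1=90°, e=2]
no other 2-command option fits: unique.

rotate(1, 180), rotate(1, 90)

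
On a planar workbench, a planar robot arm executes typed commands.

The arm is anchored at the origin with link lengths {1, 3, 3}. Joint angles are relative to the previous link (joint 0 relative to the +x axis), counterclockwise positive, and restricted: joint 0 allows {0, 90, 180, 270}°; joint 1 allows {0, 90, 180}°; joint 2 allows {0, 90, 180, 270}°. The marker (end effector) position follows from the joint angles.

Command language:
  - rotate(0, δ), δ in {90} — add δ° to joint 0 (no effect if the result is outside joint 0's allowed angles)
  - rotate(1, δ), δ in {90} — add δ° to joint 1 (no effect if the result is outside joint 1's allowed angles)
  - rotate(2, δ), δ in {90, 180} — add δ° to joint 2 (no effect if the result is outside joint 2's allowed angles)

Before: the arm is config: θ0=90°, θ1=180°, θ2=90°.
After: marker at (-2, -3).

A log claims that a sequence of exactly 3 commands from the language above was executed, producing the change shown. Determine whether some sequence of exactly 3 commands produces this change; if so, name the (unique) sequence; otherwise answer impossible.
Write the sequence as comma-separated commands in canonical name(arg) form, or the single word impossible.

rotate(0, 90), rotate(0, 90), rotate(0, 90)

start: config: θ0=90°, θ1=180°, θ2=90°
1. rotate(0, 90) → config: θ0=180°, θ1=180°, θ2=90°
2. rotate(0, 90) → config: θ0=270°, θ1=180°, θ2=90°
3. rotate(0, 90) → config: θ0=0°, θ1=180°, θ2=90°
no other 3-command option fits: unique.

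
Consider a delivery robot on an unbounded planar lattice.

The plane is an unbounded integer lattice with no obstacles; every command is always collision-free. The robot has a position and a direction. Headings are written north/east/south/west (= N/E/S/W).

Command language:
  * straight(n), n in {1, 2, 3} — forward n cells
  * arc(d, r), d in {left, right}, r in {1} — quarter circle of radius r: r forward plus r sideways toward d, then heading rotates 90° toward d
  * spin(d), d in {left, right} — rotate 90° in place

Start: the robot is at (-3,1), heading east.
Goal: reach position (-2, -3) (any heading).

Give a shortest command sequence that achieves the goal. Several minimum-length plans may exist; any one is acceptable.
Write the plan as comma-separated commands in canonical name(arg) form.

arc(right, 1), straight(3)

t0: at (-3,1), heading east
t=1 arc(right, 1) ⇒ at (-2,0), heading south
t=2 straight(3) ⇒ at (-2,-3), heading south
minimal: 2 command(s), checked below 2.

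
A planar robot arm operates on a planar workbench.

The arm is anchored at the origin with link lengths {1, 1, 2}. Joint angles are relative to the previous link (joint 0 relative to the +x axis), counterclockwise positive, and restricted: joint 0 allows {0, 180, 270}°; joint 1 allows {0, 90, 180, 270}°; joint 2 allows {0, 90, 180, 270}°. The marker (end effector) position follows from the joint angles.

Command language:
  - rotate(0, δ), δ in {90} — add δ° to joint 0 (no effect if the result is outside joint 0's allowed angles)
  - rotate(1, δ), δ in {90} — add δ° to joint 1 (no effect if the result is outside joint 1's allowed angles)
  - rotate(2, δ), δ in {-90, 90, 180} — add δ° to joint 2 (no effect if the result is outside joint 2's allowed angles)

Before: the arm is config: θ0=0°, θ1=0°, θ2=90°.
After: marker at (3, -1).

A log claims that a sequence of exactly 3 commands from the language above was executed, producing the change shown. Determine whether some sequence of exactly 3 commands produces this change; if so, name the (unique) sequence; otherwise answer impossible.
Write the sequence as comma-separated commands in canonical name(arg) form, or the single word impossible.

rotate(1, 90), rotate(1, 90), rotate(1, 90)

from: config: θ0=0°, θ1=0°, θ2=90°
[1] after rotate(1, 90): config: θ0=0°, θ1=90°, θ2=90°
[2] after rotate(1, 90): config: θ0=0°, θ1=180°, θ2=90°
[3] after rotate(1, 90): config: θ0=0°, θ1=270°, θ2=90°
all 125 alternatives checked — unique.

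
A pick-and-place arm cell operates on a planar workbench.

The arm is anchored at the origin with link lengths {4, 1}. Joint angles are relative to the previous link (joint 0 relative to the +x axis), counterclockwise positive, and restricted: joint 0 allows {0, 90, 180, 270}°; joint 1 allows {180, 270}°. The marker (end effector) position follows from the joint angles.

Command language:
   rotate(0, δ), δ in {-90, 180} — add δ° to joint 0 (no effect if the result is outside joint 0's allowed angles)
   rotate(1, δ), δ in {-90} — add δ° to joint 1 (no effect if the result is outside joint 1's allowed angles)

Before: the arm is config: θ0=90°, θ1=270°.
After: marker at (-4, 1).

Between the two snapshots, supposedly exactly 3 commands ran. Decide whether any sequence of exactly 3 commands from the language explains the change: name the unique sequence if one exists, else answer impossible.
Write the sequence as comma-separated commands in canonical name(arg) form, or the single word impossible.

rotate(0, -90), rotate(0, -90), rotate(0, -90)

begin: config: θ0=90°, θ1=270°
[1] after rotate(0, -90): config: θ0=0°, θ1=270°
[2] after rotate(0, -90): config: θ0=270°, θ1=270°
[3] after rotate(0, -90): config: θ0=180°, θ1=270°
no other 3-command option fits: unique.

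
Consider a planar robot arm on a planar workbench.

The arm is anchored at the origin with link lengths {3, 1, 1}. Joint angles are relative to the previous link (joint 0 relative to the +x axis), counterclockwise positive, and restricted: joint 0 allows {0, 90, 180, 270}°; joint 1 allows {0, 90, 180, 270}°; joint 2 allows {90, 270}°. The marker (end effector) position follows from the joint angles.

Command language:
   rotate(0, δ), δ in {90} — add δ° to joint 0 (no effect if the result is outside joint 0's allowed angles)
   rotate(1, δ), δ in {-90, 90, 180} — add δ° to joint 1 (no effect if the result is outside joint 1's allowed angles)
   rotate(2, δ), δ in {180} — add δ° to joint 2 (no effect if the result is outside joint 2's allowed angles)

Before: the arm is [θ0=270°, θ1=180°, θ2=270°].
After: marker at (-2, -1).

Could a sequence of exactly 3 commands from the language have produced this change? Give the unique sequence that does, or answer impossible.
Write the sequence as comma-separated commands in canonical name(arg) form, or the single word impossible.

t0: [θ0=270°, θ1=180°, θ2=270°]
t=1 rotate(0, 90) ⇒ [θ0=0°, θ1=180°, θ2=270°]
t=2 rotate(0, 90) ⇒ [θ0=90°, θ1=180°, θ2=270°]
t=3 rotate(0, 90) ⇒ [θ0=180°, θ1=180°, θ2=270°]
no rival 3-sequence matches.

rotate(0, 90), rotate(0, 90), rotate(0, 90)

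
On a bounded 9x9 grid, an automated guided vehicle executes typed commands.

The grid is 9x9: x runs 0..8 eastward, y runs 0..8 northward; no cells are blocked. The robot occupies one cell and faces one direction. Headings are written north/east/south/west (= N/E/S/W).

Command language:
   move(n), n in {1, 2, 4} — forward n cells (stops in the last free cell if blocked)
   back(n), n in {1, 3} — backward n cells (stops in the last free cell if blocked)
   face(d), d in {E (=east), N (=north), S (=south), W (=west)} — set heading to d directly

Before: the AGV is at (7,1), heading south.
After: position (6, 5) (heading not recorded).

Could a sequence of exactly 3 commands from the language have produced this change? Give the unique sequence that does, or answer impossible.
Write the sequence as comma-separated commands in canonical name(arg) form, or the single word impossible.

all 729 sequences checked — none match.

impossible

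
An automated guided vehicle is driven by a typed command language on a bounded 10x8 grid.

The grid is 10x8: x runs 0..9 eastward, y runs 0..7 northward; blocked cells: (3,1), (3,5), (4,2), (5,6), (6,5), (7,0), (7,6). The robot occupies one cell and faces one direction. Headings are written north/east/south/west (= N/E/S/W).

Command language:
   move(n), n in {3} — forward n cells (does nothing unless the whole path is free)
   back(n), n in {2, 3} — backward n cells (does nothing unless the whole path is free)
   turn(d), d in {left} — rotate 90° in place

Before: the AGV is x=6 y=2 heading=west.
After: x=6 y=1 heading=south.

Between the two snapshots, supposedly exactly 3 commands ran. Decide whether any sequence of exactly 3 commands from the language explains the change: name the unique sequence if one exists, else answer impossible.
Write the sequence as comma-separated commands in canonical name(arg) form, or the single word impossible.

turn(left), back(2), move(3)

key: order matters: swapping turn(left) and move(3) lands elsewhere
from: x=6 y=2 heading=west
[1] after turn(left): x=6 y=2 heading=south
[2] after back(2): x=6 y=4 heading=south
[3] after move(3): x=6 y=1 heading=south
uniquely the one of 64 3-step routes that fits.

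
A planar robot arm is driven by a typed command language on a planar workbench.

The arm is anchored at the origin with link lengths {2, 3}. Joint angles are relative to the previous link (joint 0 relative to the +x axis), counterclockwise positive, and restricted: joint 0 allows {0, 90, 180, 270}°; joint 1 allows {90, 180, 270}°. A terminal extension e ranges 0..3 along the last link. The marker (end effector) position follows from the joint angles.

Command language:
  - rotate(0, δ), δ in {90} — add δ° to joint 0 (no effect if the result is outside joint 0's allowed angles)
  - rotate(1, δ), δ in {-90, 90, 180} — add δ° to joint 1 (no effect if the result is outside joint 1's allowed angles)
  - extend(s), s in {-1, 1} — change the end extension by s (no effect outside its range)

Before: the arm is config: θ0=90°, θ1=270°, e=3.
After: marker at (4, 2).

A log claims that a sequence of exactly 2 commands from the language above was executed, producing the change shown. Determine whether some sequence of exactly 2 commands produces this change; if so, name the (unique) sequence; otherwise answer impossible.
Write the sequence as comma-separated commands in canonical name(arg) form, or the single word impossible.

extend(-1), extend(-1)

start: config: θ0=90°, θ1=270°, e=3
1. extend(-1) → config: θ0=90°, θ1=270°, e=2
2. extend(-1) → config: θ0=90°, θ1=270°, e=1
no other 2-command option fits: unique.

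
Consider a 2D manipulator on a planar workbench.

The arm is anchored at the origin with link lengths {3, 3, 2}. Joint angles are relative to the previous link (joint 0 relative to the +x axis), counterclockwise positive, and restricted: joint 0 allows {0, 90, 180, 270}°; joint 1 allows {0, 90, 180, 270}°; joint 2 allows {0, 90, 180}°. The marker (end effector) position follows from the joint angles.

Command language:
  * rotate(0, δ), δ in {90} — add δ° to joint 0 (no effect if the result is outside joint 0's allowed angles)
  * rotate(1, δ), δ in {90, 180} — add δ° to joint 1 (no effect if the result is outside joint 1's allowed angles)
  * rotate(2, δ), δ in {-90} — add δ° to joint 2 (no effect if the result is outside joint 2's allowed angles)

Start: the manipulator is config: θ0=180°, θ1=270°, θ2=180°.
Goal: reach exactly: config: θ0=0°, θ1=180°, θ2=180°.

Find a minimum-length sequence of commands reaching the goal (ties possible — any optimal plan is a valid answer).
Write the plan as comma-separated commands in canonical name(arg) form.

from: config: θ0=180°, θ1=270°, θ2=180°
1. rotate(1, 180) → config: θ0=180°, θ1=90°, θ2=180°
2. rotate(0, 90) → config: θ0=270°, θ1=90°, θ2=180°
3. rotate(0, 90) → config: θ0=0°, θ1=90°, θ2=180°
4. rotate(1, 90) → config: θ0=0°, θ1=180°, θ2=180°
nothing shorter than 4 reaches the goal.

rotate(1, 180), rotate(0, 90), rotate(0, 90), rotate(1, 90)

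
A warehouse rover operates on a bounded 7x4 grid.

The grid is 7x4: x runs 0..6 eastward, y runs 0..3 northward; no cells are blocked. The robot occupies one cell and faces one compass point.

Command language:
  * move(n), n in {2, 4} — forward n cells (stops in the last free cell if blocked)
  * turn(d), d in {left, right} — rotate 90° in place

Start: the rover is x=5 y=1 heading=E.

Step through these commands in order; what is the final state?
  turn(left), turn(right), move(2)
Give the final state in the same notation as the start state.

x=6 y=1 heading=E

begin: x=5 y=1 heading=E
t=1 turn(left) ⇒ x=5 y=1 heading=N
t=2 turn(right) ⇒ x=5 y=1 heading=E
t=3 move(2) ⇒ x=6 y=1 heading=E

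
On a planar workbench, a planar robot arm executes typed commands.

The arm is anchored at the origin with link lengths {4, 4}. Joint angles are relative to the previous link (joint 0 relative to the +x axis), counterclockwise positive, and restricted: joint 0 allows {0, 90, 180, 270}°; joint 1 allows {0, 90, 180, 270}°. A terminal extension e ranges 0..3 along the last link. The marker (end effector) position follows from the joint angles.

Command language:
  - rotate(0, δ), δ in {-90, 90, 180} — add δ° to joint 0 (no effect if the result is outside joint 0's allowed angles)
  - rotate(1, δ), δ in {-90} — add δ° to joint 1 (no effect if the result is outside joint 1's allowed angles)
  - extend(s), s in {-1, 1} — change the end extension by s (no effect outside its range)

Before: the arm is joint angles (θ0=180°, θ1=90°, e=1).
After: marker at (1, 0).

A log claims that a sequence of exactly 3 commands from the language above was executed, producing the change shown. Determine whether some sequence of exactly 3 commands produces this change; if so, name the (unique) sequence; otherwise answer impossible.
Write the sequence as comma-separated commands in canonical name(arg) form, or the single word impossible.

begin: joint angles (θ0=180°, θ1=90°, e=1)
step 1 (rotate(1, -90)): joint angles (θ0=180°, θ1=0°, e=1)
step 2 (rotate(1, -90)): joint angles (θ0=180°, θ1=270°, e=1)
step 3 (rotate(1, -90)): joint angles (θ0=180°, θ1=180°, e=1)
no rival 3-sequence matches.

rotate(1, -90), rotate(1, -90), rotate(1, -90)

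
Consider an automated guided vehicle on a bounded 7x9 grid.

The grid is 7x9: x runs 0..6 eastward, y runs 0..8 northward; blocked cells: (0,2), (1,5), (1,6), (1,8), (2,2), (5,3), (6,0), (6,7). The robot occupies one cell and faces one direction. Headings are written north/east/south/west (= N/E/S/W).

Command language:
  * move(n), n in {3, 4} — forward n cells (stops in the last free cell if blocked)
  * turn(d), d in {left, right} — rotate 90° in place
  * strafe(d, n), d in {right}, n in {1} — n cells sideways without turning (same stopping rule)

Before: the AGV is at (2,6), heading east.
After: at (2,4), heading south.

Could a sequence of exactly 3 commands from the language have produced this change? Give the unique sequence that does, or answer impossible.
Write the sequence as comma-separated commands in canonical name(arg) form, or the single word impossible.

key: cell and facing (now S) both changed — the 3 commands mix motion and turning
t0: at (2,6), heading east
1. strafe(right, 1) → at (2,5), heading east
2. strafe(right, 1) → at (2,4), heading east
3. turn(right) → at (2,4), heading south
uniquely the one of 125 3-step routes that fits.

strafe(right, 1), strafe(right, 1), turn(right)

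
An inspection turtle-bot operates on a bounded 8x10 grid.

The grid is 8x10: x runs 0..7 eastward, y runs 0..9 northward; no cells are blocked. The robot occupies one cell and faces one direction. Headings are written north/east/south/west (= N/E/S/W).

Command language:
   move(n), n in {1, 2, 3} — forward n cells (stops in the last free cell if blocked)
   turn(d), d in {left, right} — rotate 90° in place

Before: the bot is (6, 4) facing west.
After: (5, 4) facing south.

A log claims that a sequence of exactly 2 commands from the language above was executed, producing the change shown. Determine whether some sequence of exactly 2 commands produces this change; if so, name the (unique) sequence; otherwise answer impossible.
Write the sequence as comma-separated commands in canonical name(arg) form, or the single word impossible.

move(1), turn(left)

key: order matters: swapping move(1) and turn(left) lands elsewhere
from: (6, 4) facing west
t=1 move(1) ⇒ (5, 4) facing west
t=2 turn(left) ⇒ (5, 4) facing south
no other 2-command option fits: unique.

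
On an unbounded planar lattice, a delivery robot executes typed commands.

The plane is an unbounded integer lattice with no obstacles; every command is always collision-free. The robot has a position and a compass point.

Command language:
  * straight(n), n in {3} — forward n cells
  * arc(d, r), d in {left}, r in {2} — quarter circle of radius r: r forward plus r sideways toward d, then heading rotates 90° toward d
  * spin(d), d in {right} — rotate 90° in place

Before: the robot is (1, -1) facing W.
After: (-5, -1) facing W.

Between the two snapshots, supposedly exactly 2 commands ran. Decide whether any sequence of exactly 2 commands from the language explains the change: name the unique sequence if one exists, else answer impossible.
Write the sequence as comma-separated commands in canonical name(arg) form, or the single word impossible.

key: heading stays W — no command in the sequence turns
initial: (1, -1) facing W
[1] after straight(3): (-2, -1) facing W
[2] after straight(3): (-5, -1) facing W
all 9 alternatives checked — unique.

straight(3), straight(3)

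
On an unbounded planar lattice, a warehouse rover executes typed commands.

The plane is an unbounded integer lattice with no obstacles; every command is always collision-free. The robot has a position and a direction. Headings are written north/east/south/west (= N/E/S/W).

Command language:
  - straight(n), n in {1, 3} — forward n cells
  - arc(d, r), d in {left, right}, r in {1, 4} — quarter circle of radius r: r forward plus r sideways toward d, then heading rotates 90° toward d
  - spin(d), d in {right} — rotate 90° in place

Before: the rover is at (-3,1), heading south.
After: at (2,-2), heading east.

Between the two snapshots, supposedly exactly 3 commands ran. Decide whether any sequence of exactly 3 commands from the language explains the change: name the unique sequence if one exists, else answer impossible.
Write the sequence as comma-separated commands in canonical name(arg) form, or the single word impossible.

arc(left, 4), arc(left, 1), spin(right)

key: order matters: swapping arc(left, 4) and spin(right) lands elsewhere
from: at (-3,1), heading south
[1] after arc(left, 4): at (1,-3), heading east
[2] after arc(left, 1): at (2,-2), heading north
[3] after spin(right): at (2,-2), heading east
no other 3-command option fits: unique.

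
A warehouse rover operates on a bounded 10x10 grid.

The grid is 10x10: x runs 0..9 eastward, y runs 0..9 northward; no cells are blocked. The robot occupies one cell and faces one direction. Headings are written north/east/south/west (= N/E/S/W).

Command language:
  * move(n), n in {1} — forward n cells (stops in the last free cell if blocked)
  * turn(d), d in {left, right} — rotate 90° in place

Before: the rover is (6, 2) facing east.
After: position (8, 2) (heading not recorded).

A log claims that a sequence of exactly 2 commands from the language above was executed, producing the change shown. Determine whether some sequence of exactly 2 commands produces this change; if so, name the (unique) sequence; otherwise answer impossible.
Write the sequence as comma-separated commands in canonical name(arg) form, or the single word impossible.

move(1), move(1)

from: (6, 2) facing east
1. move(1) → (7, 2) facing east
2. move(1) → (8, 2) facing east
no other 2-command option fits: unique.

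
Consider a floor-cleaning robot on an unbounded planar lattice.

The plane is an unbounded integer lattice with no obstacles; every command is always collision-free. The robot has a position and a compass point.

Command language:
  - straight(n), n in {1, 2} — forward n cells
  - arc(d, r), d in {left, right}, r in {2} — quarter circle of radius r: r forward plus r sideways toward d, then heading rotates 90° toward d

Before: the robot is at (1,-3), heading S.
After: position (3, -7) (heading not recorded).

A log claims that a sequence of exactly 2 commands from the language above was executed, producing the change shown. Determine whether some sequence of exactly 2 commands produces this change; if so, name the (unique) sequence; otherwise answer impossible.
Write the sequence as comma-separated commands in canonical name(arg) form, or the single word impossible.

straight(2), arc(left, 2)

key: running arc(left, 2) before straight(2) would end elsewhere — order is forced
start: at (1,-3), heading S
t=1 straight(2) ⇒ at (1,-5), heading S
t=2 arc(left, 2) ⇒ at (3,-7), heading E
all 16 alternatives checked — unique.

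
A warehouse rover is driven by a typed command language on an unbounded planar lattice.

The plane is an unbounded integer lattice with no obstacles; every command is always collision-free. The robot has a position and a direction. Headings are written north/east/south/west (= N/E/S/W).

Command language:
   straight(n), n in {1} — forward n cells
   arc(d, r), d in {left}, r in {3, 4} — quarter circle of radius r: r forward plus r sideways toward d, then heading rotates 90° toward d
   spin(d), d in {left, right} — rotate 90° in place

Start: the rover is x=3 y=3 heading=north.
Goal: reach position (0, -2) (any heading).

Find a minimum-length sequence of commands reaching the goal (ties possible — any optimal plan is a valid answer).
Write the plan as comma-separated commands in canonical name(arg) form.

arc(left, 3), arc(left, 4), arc(left, 4)

t0: x=3 y=3 heading=north
[1] after arc(left, 3): x=0 y=6 heading=west
[2] after arc(left, 4): x=-4 y=2 heading=south
[3] after arc(left, 4): x=0 y=-2 heading=east
nothing shorter than 3 reaches the goal.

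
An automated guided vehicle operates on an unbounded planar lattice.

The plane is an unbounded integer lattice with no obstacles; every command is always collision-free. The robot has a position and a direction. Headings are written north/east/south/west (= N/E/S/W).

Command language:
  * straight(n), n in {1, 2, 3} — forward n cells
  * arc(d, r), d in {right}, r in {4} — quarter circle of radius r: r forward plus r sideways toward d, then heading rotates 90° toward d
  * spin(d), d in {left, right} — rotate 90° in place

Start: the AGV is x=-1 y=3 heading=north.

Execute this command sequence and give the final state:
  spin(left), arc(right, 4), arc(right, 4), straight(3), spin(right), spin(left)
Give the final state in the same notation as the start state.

from: x=-1 y=3 heading=north
t=1 spin(left) ⇒ x=-1 y=3 heading=west
t=2 arc(right, 4) ⇒ x=-5 y=7 heading=north
t=3 arc(right, 4) ⇒ x=-1 y=11 heading=east
t=4 straight(3) ⇒ x=2 y=11 heading=east
t=5 spin(right) ⇒ x=2 y=11 heading=south
t=6 spin(left) ⇒ x=2 y=11 heading=east

x=2 y=11 heading=east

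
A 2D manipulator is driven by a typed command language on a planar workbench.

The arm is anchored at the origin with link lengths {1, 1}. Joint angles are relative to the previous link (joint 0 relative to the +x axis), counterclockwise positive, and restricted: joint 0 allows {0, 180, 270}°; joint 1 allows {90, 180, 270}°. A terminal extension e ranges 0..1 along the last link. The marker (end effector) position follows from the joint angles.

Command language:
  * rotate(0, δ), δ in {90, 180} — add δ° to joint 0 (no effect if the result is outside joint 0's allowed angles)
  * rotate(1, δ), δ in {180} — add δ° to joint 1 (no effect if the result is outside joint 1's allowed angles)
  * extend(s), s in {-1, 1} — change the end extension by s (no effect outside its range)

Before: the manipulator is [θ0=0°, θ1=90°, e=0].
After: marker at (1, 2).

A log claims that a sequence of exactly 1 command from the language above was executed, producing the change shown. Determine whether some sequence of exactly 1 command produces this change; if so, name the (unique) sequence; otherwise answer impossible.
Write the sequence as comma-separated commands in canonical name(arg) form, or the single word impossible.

extend(1)

begin: [θ0=0°, θ1=90°, e=0]
t=1 extend(1) ⇒ [θ0=0°, θ1=90°, e=1]
no other 1-command option fits: unique.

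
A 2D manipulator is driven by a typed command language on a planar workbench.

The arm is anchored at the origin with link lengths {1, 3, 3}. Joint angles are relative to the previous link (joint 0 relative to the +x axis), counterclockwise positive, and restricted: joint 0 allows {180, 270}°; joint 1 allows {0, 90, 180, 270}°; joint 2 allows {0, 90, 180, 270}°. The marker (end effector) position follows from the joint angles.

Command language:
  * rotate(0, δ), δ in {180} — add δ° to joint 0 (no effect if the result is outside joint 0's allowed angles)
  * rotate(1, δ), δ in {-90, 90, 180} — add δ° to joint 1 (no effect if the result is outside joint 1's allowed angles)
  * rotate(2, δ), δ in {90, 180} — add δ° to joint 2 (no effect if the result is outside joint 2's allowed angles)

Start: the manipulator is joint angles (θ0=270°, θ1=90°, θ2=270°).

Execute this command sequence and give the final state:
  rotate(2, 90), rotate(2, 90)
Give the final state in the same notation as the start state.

joint angles (θ0=270°, θ1=90°, θ2=90°)

start: joint angles (θ0=270°, θ1=90°, θ2=270°)
[1] after rotate(2, 90): joint angles (θ0=270°, θ1=90°, θ2=0°)
[2] after rotate(2, 90): joint angles (θ0=270°, θ1=90°, θ2=90°)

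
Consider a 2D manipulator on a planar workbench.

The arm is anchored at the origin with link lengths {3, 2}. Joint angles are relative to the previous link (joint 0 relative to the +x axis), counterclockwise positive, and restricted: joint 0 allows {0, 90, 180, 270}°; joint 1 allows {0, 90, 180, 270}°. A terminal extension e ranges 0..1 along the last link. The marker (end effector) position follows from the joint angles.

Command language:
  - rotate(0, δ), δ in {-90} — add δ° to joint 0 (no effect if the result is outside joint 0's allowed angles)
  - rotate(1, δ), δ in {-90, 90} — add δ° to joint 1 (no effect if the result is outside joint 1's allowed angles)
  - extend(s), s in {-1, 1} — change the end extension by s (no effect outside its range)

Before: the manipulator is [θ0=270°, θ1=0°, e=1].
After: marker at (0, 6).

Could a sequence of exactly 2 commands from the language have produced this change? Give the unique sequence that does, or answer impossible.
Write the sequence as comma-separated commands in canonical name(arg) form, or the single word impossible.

initial: [θ0=270°, θ1=0°, e=1]
t=1 rotate(0, -90) ⇒ [θ0=180°, θ1=0°, e=1]
t=2 rotate(0, -90) ⇒ [θ0=90°, θ1=0°, e=1]
no other 2-command option fits: unique.

rotate(0, -90), rotate(0, -90)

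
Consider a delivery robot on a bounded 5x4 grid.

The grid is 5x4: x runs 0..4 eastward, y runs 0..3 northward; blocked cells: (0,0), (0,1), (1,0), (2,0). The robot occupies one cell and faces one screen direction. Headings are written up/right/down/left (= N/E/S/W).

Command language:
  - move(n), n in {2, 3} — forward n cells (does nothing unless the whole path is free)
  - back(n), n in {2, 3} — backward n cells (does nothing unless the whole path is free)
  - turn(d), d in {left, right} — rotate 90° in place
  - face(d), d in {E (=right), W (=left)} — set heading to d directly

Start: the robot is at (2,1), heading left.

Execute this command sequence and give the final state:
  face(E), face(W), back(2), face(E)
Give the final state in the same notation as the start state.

at (4,1), heading right

begin: at (2,1), heading left
t=1 face(E) ⇒ at (2,1), heading right
t=2 face(W) ⇒ at (2,1), heading left
t=3 back(2) ⇒ at (4,1), heading left
t=4 face(E) ⇒ at (4,1), heading right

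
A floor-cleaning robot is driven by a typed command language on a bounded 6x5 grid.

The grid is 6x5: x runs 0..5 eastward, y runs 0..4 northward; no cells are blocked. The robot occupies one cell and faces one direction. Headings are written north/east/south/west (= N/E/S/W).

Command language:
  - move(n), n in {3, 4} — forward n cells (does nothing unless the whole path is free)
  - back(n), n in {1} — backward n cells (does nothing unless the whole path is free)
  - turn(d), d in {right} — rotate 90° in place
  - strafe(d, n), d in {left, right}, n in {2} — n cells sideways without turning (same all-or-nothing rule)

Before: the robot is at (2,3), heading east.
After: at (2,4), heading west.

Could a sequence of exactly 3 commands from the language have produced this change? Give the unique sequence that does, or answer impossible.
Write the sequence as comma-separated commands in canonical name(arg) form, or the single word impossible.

key: cell and facing (now W) both changed — the 3 commands mix motion and turning
start: at (2,3), heading east
[1] after turn(right): at (2,3), heading south
[2] after back(1): at (2,4), heading south
[3] after turn(right): at (2,4), heading west
all 216 alternatives checked — unique.

turn(right), back(1), turn(right)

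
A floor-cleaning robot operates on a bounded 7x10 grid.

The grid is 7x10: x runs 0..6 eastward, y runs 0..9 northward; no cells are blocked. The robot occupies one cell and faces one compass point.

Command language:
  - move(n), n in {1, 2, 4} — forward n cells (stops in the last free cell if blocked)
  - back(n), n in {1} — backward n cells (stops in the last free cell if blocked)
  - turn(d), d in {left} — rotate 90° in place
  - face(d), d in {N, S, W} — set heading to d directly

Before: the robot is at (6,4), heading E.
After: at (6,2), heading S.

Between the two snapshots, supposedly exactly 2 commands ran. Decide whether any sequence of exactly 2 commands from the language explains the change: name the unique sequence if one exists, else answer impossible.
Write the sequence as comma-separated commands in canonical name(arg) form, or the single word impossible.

face(S), move(2)

key: cell and facing (now S) both changed — the 2 commands mix motion and turning
from: at (6,4), heading E
t=1 face(S) ⇒ at (6,4), heading S
t=2 move(2) ⇒ at (6,2), heading S
no other 2-command option fits: unique.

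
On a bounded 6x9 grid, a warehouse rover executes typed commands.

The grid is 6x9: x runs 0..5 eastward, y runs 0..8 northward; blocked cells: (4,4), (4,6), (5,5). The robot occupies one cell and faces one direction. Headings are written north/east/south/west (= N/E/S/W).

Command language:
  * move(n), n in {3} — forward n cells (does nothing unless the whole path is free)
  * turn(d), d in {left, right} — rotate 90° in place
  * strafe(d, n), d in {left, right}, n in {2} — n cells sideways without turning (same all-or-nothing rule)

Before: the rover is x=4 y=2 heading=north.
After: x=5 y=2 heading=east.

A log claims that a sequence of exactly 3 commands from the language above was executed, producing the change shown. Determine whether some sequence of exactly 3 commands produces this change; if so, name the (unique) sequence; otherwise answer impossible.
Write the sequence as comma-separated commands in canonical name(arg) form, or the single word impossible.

key: position moved to (5,2) AND the heading swung to E — translation plus rotation needed
begin: x=4 y=2 heading=north
t=1 strafe(left, 2) ⇒ x=2 y=2 heading=north
t=2 turn(right) ⇒ x=2 y=2 heading=east
t=3 move(3) ⇒ x=5 y=2 heading=east
no other 3-command option fits: unique.

strafe(left, 2), turn(right), move(3)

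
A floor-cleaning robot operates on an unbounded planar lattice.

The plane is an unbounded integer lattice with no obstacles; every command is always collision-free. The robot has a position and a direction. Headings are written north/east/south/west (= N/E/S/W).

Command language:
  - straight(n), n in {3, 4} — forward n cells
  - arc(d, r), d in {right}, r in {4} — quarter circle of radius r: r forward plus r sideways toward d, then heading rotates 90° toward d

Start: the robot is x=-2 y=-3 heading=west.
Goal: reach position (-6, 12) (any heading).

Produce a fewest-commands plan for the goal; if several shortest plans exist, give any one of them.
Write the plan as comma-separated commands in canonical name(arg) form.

begin: x=-2 y=-3 heading=west
step 1 (arc(right, 4)): x=-6 y=1 heading=north
step 2 (straight(4)): x=-6 y=5 heading=north
step 3 (straight(4)): x=-6 y=9 heading=north
step 4 (straight(3)): x=-6 y=12 heading=north
no 3-step plan works, so 4 is optimal.

arc(right, 4), straight(4), straight(4), straight(3)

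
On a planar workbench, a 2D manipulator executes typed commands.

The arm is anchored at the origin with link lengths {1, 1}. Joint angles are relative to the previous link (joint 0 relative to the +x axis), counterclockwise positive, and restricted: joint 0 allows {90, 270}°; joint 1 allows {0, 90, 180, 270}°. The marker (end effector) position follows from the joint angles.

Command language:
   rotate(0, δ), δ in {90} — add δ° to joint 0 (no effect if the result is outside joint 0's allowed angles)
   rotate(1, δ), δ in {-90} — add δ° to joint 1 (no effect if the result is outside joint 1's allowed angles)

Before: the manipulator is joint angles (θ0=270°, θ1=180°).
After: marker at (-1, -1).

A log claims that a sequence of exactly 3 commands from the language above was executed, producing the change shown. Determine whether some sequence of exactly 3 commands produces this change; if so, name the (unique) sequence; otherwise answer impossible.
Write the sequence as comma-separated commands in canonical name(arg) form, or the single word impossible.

begin: joint angles (θ0=270°, θ1=180°)
1. rotate(1, -90) → joint angles (θ0=270°, θ1=90°)
2. rotate(1, -90) → joint angles (θ0=270°, θ1=0°)
3. rotate(1, -90) → joint angles (θ0=270°, θ1=270°)
uniquely the one of 8 3-step routes that fits.

rotate(1, -90), rotate(1, -90), rotate(1, -90)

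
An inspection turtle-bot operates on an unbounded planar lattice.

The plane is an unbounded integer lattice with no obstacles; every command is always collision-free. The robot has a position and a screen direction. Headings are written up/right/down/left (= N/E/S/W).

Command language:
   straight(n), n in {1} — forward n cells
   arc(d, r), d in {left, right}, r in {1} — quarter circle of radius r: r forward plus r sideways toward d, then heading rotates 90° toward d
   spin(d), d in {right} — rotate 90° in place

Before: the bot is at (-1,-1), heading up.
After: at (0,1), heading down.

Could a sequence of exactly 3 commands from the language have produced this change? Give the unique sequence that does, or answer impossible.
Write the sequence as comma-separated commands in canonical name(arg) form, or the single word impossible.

straight(1), arc(right, 1), spin(right)

key: order matters: swapping straight(1) and spin(right) lands elsewhere
initial: at (-1,-1), heading up
1. straight(1) → at (-1,0), heading up
2. arc(right, 1) → at (0,1), heading right
3. spin(right) → at (0,1), heading down
no other 3-command option fits: unique.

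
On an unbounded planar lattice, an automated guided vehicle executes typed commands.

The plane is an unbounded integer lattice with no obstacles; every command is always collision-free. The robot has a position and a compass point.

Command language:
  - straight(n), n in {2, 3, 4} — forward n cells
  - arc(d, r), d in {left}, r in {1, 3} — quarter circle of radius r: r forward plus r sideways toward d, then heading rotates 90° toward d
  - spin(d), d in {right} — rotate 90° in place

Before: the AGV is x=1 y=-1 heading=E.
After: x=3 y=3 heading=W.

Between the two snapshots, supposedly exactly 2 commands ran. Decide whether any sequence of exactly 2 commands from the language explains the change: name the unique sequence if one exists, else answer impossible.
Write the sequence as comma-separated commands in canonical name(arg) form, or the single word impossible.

key: order matters: swapping arc(left, 3) and arc(left, 1) lands elsewhere
initial: x=1 y=-1 heading=E
1. arc(left, 3) → x=4 y=2 heading=N
2. arc(left, 1) → x=3 y=3 heading=W
uniquely the one of 36 2-step routes that fits.

arc(left, 3), arc(left, 1)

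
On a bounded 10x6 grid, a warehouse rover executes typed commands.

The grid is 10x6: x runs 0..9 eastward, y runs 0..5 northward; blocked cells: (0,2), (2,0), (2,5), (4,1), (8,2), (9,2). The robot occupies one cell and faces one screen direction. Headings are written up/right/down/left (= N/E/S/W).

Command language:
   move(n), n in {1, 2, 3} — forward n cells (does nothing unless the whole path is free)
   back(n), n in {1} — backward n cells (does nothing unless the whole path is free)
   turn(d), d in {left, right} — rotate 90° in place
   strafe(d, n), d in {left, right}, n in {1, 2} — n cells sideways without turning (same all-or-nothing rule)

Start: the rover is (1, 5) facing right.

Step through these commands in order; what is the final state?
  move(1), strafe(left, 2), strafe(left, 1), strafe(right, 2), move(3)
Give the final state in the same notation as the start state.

t0: (1, 5) facing right
t=1 move(1) ⇒ (1, 5) facing right
t=2 strafe(left, 2) ⇒ (1, 5) facing right
t=3 strafe(left, 1) ⇒ (1, 5) facing right
t=4 strafe(right, 2) ⇒ (1, 3) facing right
t=5 move(3) ⇒ (4, 3) facing right

(4, 3) facing right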